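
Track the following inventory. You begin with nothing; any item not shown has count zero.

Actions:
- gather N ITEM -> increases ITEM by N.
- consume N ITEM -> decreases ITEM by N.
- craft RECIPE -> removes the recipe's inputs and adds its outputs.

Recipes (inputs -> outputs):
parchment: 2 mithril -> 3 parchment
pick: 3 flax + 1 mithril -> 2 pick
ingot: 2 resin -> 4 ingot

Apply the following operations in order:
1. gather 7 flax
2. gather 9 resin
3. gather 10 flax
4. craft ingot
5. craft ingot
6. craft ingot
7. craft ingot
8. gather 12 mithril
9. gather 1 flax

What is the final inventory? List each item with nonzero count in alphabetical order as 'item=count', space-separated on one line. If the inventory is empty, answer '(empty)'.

Answer: flax=18 ingot=16 mithril=12 resin=1

Derivation:
After 1 (gather 7 flax): flax=7
After 2 (gather 9 resin): flax=7 resin=9
After 3 (gather 10 flax): flax=17 resin=9
After 4 (craft ingot): flax=17 ingot=4 resin=7
After 5 (craft ingot): flax=17 ingot=8 resin=5
After 6 (craft ingot): flax=17 ingot=12 resin=3
After 7 (craft ingot): flax=17 ingot=16 resin=1
After 8 (gather 12 mithril): flax=17 ingot=16 mithril=12 resin=1
After 9 (gather 1 flax): flax=18 ingot=16 mithril=12 resin=1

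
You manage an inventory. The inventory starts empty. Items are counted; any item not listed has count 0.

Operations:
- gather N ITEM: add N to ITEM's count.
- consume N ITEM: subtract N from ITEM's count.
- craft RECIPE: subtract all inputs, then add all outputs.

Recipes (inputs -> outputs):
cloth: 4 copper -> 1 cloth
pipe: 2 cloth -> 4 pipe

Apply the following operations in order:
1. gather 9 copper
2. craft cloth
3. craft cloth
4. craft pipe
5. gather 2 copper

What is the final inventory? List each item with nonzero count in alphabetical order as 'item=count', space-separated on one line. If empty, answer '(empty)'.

After 1 (gather 9 copper): copper=9
After 2 (craft cloth): cloth=1 copper=5
After 3 (craft cloth): cloth=2 copper=1
After 4 (craft pipe): copper=1 pipe=4
After 5 (gather 2 copper): copper=3 pipe=4

Answer: copper=3 pipe=4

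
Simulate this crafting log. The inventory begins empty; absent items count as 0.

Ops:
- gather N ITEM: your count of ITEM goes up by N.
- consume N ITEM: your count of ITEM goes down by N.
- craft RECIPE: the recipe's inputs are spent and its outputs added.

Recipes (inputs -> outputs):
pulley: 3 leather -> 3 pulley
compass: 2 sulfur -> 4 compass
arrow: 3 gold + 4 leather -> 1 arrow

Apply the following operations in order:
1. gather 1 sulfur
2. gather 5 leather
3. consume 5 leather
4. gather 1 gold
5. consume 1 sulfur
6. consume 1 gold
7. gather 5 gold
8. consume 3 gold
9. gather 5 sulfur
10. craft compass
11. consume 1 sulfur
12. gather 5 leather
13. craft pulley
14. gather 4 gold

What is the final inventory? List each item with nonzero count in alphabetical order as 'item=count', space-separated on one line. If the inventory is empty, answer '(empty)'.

Answer: compass=4 gold=6 leather=2 pulley=3 sulfur=2

Derivation:
After 1 (gather 1 sulfur): sulfur=1
After 2 (gather 5 leather): leather=5 sulfur=1
After 3 (consume 5 leather): sulfur=1
After 4 (gather 1 gold): gold=1 sulfur=1
After 5 (consume 1 sulfur): gold=1
After 6 (consume 1 gold): (empty)
After 7 (gather 5 gold): gold=5
After 8 (consume 3 gold): gold=2
After 9 (gather 5 sulfur): gold=2 sulfur=5
After 10 (craft compass): compass=4 gold=2 sulfur=3
After 11 (consume 1 sulfur): compass=4 gold=2 sulfur=2
After 12 (gather 5 leather): compass=4 gold=2 leather=5 sulfur=2
After 13 (craft pulley): compass=4 gold=2 leather=2 pulley=3 sulfur=2
After 14 (gather 4 gold): compass=4 gold=6 leather=2 pulley=3 sulfur=2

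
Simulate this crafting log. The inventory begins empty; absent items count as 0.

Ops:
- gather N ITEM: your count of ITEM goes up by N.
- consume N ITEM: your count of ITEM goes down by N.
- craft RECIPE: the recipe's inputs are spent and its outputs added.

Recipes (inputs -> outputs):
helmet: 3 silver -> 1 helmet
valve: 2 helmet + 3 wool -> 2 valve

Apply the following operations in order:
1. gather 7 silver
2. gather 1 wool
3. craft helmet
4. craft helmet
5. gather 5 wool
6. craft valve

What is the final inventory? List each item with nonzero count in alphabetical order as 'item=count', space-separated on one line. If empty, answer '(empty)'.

Answer: silver=1 valve=2 wool=3

Derivation:
After 1 (gather 7 silver): silver=7
After 2 (gather 1 wool): silver=7 wool=1
After 3 (craft helmet): helmet=1 silver=4 wool=1
After 4 (craft helmet): helmet=2 silver=1 wool=1
After 5 (gather 5 wool): helmet=2 silver=1 wool=6
After 6 (craft valve): silver=1 valve=2 wool=3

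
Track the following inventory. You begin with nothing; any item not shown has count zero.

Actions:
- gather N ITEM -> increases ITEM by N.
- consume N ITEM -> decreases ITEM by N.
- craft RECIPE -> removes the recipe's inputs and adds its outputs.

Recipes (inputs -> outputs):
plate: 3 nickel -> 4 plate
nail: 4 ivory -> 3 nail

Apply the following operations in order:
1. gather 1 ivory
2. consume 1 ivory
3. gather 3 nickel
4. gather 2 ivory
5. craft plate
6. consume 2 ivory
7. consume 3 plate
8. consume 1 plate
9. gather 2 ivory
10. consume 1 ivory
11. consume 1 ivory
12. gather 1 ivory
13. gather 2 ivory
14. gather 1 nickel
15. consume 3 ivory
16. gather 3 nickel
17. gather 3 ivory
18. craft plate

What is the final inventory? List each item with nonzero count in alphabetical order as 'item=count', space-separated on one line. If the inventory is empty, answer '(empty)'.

Answer: ivory=3 nickel=1 plate=4

Derivation:
After 1 (gather 1 ivory): ivory=1
After 2 (consume 1 ivory): (empty)
After 3 (gather 3 nickel): nickel=3
After 4 (gather 2 ivory): ivory=2 nickel=3
After 5 (craft plate): ivory=2 plate=4
After 6 (consume 2 ivory): plate=4
After 7 (consume 3 plate): plate=1
After 8 (consume 1 plate): (empty)
After 9 (gather 2 ivory): ivory=2
After 10 (consume 1 ivory): ivory=1
After 11 (consume 1 ivory): (empty)
After 12 (gather 1 ivory): ivory=1
After 13 (gather 2 ivory): ivory=3
After 14 (gather 1 nickel): ivory=3 nickel=1
After 15 (consume 3 ivory): nickel=1
After 16 (gather 3 nickel): nickel=4
After 17 (gather 3 ivory): ivory=3 nickel=4
After 18 (craft plate): ivory=3 nickel=1 plate=4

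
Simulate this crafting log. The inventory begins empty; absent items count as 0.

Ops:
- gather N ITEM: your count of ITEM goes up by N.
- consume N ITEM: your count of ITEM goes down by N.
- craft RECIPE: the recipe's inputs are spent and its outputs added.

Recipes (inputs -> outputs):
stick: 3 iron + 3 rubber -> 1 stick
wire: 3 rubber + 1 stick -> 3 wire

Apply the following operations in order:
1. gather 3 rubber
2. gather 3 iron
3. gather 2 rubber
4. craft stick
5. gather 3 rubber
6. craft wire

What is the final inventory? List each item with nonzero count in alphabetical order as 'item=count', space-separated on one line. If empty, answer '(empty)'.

After 1 (gather 3 rubber): rubber=3
After 2 (gather 3 iron): iron=3 rubber=3
After 3 (gather 2 rubber): iron=3 rubber=5
After 4 (craft stick): rubber=2 stick=1
After 5 (gather 3 rubber): rubber=5 stick=1
After 6 (craft wire): rubber=2 wire=3

Answer: rubber=2 wire=3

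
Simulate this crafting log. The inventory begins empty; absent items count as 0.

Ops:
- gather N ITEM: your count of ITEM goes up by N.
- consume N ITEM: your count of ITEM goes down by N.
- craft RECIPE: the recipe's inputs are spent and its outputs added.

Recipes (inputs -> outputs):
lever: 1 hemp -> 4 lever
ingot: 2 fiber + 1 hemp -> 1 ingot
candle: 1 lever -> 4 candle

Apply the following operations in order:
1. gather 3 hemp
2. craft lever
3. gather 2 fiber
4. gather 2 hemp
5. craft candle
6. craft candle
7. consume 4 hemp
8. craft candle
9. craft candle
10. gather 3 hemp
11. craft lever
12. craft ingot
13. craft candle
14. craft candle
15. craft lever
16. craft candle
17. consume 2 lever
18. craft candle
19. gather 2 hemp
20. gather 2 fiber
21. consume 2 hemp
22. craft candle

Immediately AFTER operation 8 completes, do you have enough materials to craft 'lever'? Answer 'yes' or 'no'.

After 1 (gather 3 hemp): hemp=3
After 2 (craft lever): hemp=2 lever=4
After 3 (gather 2 fiber): fiber=2 hemp=2 lever=4
After 4 (gather 2 hemp): fiber=2 hemp=4 lever=4
After 5 (craft candle): candle=4 fiber=2 hemp=4 lever=3
After 6 (craft candle): candle=8 fiber=2 hemp=4 lever=2
After 7 (consume 4 hemp): candle=8 fiber=2 lever=2
After 8 (craft candle): candle=12 fiber=2 lever=1

Answer: no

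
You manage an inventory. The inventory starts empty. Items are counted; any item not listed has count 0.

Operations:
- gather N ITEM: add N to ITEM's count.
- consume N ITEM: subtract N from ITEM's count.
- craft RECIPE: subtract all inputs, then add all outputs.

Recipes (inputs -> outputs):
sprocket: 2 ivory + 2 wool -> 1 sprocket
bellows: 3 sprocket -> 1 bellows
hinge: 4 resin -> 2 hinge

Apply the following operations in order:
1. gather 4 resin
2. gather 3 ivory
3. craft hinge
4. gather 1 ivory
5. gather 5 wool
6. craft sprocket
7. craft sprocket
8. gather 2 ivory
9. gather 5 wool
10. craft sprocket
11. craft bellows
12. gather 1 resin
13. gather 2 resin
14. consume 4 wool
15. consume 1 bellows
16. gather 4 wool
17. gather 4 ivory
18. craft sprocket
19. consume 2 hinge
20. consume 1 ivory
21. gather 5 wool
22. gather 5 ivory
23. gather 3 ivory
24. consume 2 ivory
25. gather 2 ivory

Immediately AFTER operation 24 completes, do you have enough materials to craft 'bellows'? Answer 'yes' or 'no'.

Answer: no

Derivation:
After 1 (gather 4 resin): resin=4
After 2 (gather 3 ivory): ivory=3 resin=4
After 3 (craft hinge): hinge=2 ivory=3
After 4 (gather 1 ivory): hinge=2 ivory=4
After 5 (gather 5 wool): hinge=2 ivory=4 wool=5
After 6 (craft sprocket): hinge=2 ivory=2 sprocket=1 wool=3
After 7 (craft sprocket): hinge=2 sprocket=2 wool=1
After 8 (gather 2 ivory): hinge=2 ivory=2 sprocket=2 wool=1
After 9 (gather 5 wool): hinge=2 ivory=2 sprocket=2 wool=6
After 10 (craft sprocket): hinge=2 sprocket=3 wool=4
After 11 (craft bellows): bellows=1 hinge=2 wool=4
After 12 (gather 1 resin): bellows=1 hinge=2 resin=1 wool=4
After 13 (gather 2 resin): bellows=1 hinge=2 resin=3 wool=4
After 14 (consume 4 wool): bellows=1 hinge=2 resin=3
After 15 (consume 1 bellows): hinge=2 resin=3
After 16 (gather 4 wool): hinge=2 resin=3 wool=4
After 17 (gather 4 ivory): hinge=2 ivory=4 resin=3 wool=4
After 18 (craft sprocket): hinge=2 ivory=2 resin=3 sprocket=1 wool=2
After 19 (consume 2 hinge): ivory=2 resin=3 sprocket=1 wool=2
After 20 (consume 1 ivory): ivory=1 resin=3 sprocket=1 wool=2
After 21 (gather 5 wool): ivory=1 resin=3 sprocket=1 wool=7
After 22 (gather 5 ivory): ivory=6 resin=3 sprocket=1 wool=7
After 23 (gather 3 ivory): ivory=9 resin=3 sprocket=1 wool=7
After 24 (consume 2 ivory): ivory=7 resin=3 sprocket=1 wool=7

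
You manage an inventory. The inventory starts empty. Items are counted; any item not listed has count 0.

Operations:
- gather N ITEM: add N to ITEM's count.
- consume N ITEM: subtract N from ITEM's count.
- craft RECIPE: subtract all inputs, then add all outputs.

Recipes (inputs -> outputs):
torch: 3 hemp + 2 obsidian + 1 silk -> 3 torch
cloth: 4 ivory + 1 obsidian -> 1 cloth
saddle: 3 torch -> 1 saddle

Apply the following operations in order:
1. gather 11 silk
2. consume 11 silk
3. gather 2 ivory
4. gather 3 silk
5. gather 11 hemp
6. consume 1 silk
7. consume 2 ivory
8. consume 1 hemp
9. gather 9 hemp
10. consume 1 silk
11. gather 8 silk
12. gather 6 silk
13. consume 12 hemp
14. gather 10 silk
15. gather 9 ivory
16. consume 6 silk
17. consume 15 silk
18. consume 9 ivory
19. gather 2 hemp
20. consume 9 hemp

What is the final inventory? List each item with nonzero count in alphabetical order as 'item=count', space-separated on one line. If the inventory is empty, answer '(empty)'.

After 1 (gather 11 silk): silk=11
After 2 (consume 11 silk): (empty)
After 3 (gather 2 ivory): ivory=2
After 4 (gather 3 silk): ivory=2 silk=3
After 5 (gather 11 hemp): hemp=11 ivory=2 silk=3
After 6 (consume 1 silk): hemp=11 ivory=2 silk=2
After 7 (consume 2 ivory): hemp=11 silk=2
After 8 (consume 1 hemp): hemp=10 silk=2
After 9 (gather 9 hemp): hemp=19 silk=2
After 10 (consume 1 silk): hemp=19 silk=1
After 11 (gather 8 silk): hemp=19 silk=9
After 12 (gather 6 silk): hemp=19 silk=15
After 13 (consume 12 hemp): hemp=7 silk=15
After 14 (gather 10 silk): hemp=7 silk=25
After 15 (gather 9 ivory): hemp=7 ivory=9 silk=25
After 16 (consume 6 silk): hemp=7 ivory=9 silk=19
After 17 (consume 15 silk): hemp=7 ivory=9 silk=4
After 18 (consume 9 ivory): hemp=7 silk=4
After 19 (gather 2 hemp): hemp=9 silk=4
After 20 (consume 9 hemp): silk=4

Answer: silk=4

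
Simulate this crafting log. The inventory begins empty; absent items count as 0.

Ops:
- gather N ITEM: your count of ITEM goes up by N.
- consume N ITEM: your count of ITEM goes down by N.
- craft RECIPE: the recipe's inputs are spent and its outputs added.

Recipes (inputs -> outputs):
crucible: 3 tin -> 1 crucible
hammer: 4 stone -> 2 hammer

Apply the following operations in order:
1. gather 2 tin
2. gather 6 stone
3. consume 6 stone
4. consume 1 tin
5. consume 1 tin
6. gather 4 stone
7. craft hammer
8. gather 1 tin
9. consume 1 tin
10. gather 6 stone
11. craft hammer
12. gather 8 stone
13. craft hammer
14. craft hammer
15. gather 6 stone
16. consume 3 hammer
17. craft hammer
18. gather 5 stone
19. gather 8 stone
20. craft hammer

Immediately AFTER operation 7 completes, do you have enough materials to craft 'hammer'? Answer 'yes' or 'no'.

Answer: no

Derivation:
After 1 (gather 2 tin): tin=2
After 2 (gather 6 stone): stone=6 tin=2
After 3 (consume 6 stone): tin=2
After 4 (consume 1 tin): tin=1
After 5 (consume 1 tin): (empty)
After 6 (gather 4 stone): stone=4
After 7 (craft hammer): hammer=2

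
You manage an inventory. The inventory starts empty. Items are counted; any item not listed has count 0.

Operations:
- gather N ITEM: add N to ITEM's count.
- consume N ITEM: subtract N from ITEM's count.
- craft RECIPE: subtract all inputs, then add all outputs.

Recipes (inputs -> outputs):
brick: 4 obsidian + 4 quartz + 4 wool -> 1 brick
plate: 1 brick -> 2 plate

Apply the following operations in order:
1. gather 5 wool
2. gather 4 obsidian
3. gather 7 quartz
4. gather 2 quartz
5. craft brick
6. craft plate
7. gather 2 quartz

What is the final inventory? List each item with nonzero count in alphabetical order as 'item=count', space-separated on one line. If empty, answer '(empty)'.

Answer: plate=2 quartz=7 wool=1

Derivation:
After 1 (gather 5 wool): wool=5
After 2 (gather 4 obsidian): obsidian=4 wool=5
After 3 (gather 7 quartz): obsidian=4 quartz=7 wool=5
After 4 (gather 2 quartz): obsidian=4 quartz=9 wool=5
After 5 (craft brick): brick=1 quartz=5 wool=1
After 6 (craft plate): plate=2 quartz=5 wool=1
After 7 (gather 2 quartz): plate=2 quartz=7 wool=1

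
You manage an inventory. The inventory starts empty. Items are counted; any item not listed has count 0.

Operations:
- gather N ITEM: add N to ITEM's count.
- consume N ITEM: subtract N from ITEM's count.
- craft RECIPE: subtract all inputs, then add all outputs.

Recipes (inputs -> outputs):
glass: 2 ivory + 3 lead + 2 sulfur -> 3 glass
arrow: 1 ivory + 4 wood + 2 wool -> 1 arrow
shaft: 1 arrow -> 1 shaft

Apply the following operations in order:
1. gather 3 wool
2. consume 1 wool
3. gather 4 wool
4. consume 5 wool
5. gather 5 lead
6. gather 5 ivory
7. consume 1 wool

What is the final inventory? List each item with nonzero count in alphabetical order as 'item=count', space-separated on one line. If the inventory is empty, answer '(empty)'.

After 1 (gather 3 wool): wool=3
After 2 (consume 1 wool): wool=2
After 3 (gather 4 wool): wool=6
After 4 (consume 5 wool): wool=1
After 5 (gather 5 lead): lead=5 wool=1
After 6 (gather 5 ivory): ivory=5 lead=5 wool=1
After 7 (consume 1 wool): ivory=5 lead=5

Answer: ivory=5 lead=5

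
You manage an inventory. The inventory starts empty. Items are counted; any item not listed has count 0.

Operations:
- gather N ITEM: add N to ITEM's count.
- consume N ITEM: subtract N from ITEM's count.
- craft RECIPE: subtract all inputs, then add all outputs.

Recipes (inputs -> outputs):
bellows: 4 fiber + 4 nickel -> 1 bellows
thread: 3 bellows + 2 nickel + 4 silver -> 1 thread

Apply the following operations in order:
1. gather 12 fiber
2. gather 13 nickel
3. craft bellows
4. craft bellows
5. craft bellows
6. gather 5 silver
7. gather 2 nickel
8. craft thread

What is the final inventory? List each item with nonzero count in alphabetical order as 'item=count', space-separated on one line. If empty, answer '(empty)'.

Answer: nickel=1 silver=1 thread=1

Derivation:
After 1 (gather 12 fiber): fiber=12
After 2 (gather 13 nickel): fiber=12 nickel=13
After 3 (craft bellows): bellows=1 fiber=8 nickel=9
After 4 (craft bellows): bellows=2 fiber=4 nickel=5
After 5 (craft bellows): bellows=3 nickel=1
After 6 (gather 5 silver): bellows=3 nickel=1 silver=5
After 7 (gather 2 nickel): bellows=3 nickel=3 silver=5
After 8 (craft thread): nickel=1 silver=1 thread=1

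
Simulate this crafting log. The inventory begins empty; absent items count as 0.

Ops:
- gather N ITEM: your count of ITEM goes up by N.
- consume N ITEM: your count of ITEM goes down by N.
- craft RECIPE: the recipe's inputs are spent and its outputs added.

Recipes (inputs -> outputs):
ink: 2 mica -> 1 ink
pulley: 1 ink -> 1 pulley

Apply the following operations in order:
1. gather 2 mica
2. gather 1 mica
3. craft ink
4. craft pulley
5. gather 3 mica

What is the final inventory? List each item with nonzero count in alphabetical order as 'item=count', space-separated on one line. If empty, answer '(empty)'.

After 1 (gather 2 mica): mica=2
After 2 (gather 1 mica): mica=3
After 3 (craft ink): ink=1 mica=1
After 4 (craft pulley): mica=1 pulley=1
After 5 (gather 3 mica): mica=4 pulley=1

Answer: mica=4 pulley=1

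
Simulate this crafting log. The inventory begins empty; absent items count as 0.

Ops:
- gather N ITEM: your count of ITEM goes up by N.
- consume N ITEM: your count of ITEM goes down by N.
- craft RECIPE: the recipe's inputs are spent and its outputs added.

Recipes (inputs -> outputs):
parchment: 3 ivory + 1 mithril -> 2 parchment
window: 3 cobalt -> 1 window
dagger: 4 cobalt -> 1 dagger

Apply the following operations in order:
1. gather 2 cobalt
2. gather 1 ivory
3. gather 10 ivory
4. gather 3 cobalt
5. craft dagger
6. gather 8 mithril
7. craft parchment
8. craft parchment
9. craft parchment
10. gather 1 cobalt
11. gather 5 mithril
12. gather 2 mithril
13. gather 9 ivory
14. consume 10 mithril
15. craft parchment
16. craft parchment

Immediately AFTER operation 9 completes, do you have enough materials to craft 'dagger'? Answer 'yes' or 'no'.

Answer: no

Derivation:
After 1 (gather 2 cobalt): cobalt=2
After 2 (gather 1 ivory): cobalt=2 ivory=1
After 3 (gather 10 ivory): cobalt=2 ivory=11
After 4 (gather 3 cobalt): cobalt=5 ivory=11
After 5 (craft dagger): cobalt=1 dagger=1 ivory=11
After 6 (gather 8 mithril): cobalt=1 dagger=1 ivory=11 mithril=8
After 7 (craft parchment): cobalt=1 dagger=1 ivory=8 mithril=7 parchment=2
After 8 (craft parchment): cobalt=1 dagger=1 ivory=5 mithril=6 parchment=4
After 9 (craft parchment): cobalt=1 dagger=1 ivory=2 mithril=5 parchment=6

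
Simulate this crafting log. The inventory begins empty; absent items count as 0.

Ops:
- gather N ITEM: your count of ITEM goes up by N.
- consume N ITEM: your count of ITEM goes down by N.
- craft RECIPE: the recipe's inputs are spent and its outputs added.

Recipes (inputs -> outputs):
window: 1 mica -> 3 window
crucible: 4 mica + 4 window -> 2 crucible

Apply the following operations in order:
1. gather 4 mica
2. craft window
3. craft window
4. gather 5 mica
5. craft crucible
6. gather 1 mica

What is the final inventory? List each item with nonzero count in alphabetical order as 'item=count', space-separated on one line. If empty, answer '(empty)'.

After 1 (gather 4 mica): mica=4
After 2 (craft window): mica=3 window=3
After 3 (craft window): mica=2 window=6
After 4 (gather 5 mica): mica=7 window=6
After 5 (craft crucible): crucible=2 mica=3 window=2
After 6 (gather 1 mica): crucible=2 mica=4 window=2

Answer: crucible=2 mica=4 window=2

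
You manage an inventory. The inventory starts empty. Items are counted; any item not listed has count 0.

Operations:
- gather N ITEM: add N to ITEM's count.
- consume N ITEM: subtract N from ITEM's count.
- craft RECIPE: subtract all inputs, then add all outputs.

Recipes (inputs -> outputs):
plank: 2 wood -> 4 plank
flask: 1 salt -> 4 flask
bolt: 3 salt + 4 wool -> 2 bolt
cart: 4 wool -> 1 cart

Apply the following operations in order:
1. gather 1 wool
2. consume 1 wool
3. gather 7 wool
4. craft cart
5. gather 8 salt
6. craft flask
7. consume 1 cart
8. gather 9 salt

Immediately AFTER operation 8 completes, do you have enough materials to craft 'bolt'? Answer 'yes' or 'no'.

Answer: no

Derivation:
After 1 (gather 1 wool): wool=1
After 2 (consume 1 wool): (empty)
After 3 (gather 7 wool): wool=7
After 4 (craft cart): cart=1 wool=3
After 5 (gather 8 salt): cart=1 salt=8 wool=3
After 6 (craft flask): cart=1 flask=4 salt=7 wool=3
After 7 (consume 1 cart): flask=4 salt=7 wool=3
After 8 (gather 9 salt): flask=4 salt=16 wool=3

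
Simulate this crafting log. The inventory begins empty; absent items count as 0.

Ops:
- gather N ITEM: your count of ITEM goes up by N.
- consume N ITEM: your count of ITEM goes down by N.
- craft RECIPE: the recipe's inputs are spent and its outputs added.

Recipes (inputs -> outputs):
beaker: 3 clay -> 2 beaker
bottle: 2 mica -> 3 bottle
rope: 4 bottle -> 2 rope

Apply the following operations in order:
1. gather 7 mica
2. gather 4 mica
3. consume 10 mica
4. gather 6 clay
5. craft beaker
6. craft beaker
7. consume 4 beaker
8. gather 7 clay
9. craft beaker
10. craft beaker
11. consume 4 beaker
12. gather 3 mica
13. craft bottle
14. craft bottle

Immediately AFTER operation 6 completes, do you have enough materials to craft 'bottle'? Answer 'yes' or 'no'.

After 1 (gather 7 mica): mica=7
After 2 (gather 4 mica): mica=11
After 3 (consume 10 mica): mica=1
After 4 (gather 6 clay): clay=6 mica=1
After 5 (craft beaker): beaker=2 clay=3 mica=1
After 6 (craft beaker): beaker=4 mica=1

Answer: no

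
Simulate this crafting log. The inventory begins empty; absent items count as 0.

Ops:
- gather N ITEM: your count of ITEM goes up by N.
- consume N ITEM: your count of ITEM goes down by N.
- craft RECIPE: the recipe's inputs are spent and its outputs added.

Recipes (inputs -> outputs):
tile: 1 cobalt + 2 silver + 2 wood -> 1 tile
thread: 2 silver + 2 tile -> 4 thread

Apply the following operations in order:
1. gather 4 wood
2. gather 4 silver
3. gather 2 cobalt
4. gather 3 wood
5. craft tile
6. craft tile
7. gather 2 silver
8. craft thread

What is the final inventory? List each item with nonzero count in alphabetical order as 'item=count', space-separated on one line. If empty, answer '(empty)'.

After 1 (gather 4 wood): wood=4
After 2 (gather 4 silver): silver=4 wood=4
After 3 (gather 2 cobalt): cobalt=2 silver=4 wood=4
After 4 (gather 3 wood): cobalt=2 silver=4 wood=7
After 5 (craft tile): cobalt=1 silver=2 tile=1 wood=5
After 6 (craft tile): tile=2 wood=3
After 7 (gather 2 silver): silver=2 tile=2 wood=3
After 8 (craft thread): thread=4 wood=3

Answer: thread=4 wood=3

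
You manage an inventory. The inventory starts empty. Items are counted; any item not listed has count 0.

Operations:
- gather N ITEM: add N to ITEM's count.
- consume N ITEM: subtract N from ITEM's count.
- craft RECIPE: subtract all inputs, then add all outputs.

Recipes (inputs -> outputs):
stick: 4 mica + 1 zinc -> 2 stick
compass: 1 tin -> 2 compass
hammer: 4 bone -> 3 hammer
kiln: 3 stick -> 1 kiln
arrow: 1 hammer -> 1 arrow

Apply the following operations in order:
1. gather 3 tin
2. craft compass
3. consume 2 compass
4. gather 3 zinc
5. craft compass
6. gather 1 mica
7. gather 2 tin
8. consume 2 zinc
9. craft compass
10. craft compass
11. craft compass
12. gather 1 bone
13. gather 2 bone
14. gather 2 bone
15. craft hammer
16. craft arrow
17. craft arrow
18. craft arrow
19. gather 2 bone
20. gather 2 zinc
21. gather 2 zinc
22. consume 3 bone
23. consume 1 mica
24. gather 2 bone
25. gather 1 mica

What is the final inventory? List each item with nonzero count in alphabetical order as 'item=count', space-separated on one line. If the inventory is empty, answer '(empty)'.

Answer: arrow=3 bone=2 compass=8 mica=1 zinc=5

Derivation:
After 1 (gather 3 tin): tin=3
After 2 (craft compass): compass=2 tin=2
After 3 (consume 2 compass): tin=2
After 4 (gather 3 zinc): tin=2 zinc=3
After 5 (craft compass): compass=2 tin=1 zinc=3
After 6 (gather 1 mica): compass=2 mica=1 tin=1 zinc=3
After 7 (gather 2 tin): compass=2 mica=1 tin=3 zinc=3
After 8 (consume 2 zinc): compass=2 mica=1 tin=3 zinc=1
After 9 (craft compass): compass=4 mica=1 tin=2 zinc=1
After 10 (craft compass): compass=6 mica=1 tin=1 zinc=1
After 11 (craft compass): compass=8 mica=1 zinc=1
After 12 (gather 1 bone): bone=1 compass=8 mica=1 zinc=1
After 13 (gather 2 bone): bone=3 compass=8 mica=1 zinc=1
After 14 (gather 2 bone): bone=5 compass=8 mica=1 zinc=1
After 15 (craft hammer): bone=1 compass=8 hammer=3 mica=1 zinc=1
After 16 (craft arrow): arrow=1 bone=1 compass=8 hammer=2 mica=1 zinc=1
After 17 (craft arrow): arrow=2 bone=1 compass=8 hammer=1 mica=1 zinc=1
After 18 (craft arrow): arrow=3 bone=1 compass=8 mica=1 zinc=1
After 19 (gather 2 bone): arrow=3 bone=3 compass=8 mica=1 zinc=1
After 20 (gather 2 zinc): arrow=3 bone=3 compass=8 mica=1 zinc=3
After 21 (gather 2 zinc): arrow=3 bone=3 compass=8 mica=1 zinc=5
After 22 (consume 3 bone): arrow=3 compass=8 mica=1 zinc=5
After 23 (consume 1 mica): arrow=3 compass=8 zinc=5
After 24 (gather 2 bone): arrow=3 bone=2 compass=8 zinc=5
After 25 (gather 1 mica): arrow=3 bone=2 compass=8 mica=1 zinc=5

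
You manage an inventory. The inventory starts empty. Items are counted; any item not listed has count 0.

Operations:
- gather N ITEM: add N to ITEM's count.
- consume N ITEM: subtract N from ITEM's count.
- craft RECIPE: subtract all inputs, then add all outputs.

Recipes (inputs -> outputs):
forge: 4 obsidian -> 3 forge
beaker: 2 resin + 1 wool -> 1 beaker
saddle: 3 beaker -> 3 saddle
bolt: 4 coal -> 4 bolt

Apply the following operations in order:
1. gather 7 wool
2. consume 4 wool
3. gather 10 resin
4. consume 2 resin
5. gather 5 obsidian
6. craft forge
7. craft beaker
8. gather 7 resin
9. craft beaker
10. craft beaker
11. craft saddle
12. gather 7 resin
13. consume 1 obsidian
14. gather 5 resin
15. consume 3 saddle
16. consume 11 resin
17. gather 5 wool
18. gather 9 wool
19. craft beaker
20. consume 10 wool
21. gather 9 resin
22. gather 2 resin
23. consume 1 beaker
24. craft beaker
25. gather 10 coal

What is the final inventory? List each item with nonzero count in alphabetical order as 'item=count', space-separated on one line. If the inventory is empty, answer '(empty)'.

After 1 (gather 7 wool): wool=7
After 2 (consume 4 wool): wool=3
After 3 (gather 10 resin): resin=10 wool=3
After 4 (consume 2 resin): resin=8 wool=3
After 5 (gather 5 obsidian): obsidian=5 resin=8 wool=3
After 6 (craft forge): forge=3 obsidian=1 resin=8 wool=3
After 7 (craft beaker): beaker=1 forge=3 obsidian=1 resin=6 wool=2
After 8 (gather 7 resin): beaker=1 forge=3 obsidian=1 resin=13 wool=2
After 9 (craft beaker): beaker=2 forge=3 obsidian=1 resin=11 wool=1
After 10 (craft beaker): beaker=3 forge=3 obsidian=1 resin=9
After 11 (craft saddle): forge=3 obsidian=1 resin=9 saddle=3
After 12 (gather 7 resin): forge=3 obsidian=1 resin=16 saddle=3
After 13 (consume 1 obsidian): forge=3 resin=16 saddle=3
After 14 (gather 5 resin): forge=3 resin=21 saddle=3
After 15 (consume 3 saddle): forge=3 resin=21
After 16 (consume 11 resin): forge=3 resin=10
After 17 (gather 5 wool): forge=3 resin=10 wool=5
After 18 (gather 9 wool): forge=3 resin=10 wool=14
After 19 (craft beaker): beaker=1 forge=3 resin=8 wool=13
After 20 (consume 10 wool): beaker=1 forge=3 resin=8 wool=3
After 21 (gather 9 resin): beaker=1 forge=3 resin=17 wool=3
After 22 (gather 2 resin): beaker=1 forge=3 resin=19 wool=3
After 23 (consume 1 beaker): forge=3 resin=19 wool=3
After 24 (craft beaker): beaker=1 forge=3 resin=17 wool=2
After 25 (gather 10 coal): beaker=1 coal=10 forge=3 resin=17 wool=2

Answer: beaker=1 coal=10 forge=3 resin=17 wool=2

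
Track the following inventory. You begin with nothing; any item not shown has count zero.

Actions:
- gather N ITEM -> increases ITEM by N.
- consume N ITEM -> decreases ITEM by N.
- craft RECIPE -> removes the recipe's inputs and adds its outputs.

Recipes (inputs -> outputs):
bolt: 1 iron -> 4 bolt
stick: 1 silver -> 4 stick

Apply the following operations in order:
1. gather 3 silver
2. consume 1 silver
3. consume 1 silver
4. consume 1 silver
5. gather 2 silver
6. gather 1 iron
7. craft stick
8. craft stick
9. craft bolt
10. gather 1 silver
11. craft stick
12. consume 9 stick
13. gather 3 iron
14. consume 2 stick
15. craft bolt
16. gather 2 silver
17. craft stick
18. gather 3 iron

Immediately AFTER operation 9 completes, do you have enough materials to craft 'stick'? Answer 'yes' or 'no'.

Answer: no

Derivation:
After 1 (gather 3 silver): silver=3
After 2 (consume 1 silver): silver=2
After 3 (consume 1 silver): silver=1
After 4 (consume 1 silver): (empty)
After 5 (gather 2 silver): silver=2
After 6 (gather 1 iron): iron=1 silver=2
After 7 (craft stick): iron=1 silver=1 stick=4
After 8 (craft stick): iron=1 stick=8
After 9 (craft bolt): bolt=4 stick=8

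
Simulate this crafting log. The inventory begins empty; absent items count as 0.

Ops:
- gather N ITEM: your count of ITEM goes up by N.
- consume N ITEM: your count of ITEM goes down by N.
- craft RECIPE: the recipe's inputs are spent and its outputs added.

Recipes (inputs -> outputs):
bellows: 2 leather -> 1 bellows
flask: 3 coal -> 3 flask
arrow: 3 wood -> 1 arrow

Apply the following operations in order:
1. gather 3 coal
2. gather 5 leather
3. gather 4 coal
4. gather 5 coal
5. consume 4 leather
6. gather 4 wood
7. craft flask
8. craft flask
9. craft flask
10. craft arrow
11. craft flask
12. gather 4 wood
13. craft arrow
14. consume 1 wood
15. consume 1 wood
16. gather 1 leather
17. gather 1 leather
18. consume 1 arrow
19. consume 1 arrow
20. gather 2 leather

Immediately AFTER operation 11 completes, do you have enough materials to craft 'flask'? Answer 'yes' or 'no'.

After 1 (gather 3 coal): coal=3
After 2 (gather 5 leather): coal=3 leather=5
After 3 (gather 4 coal): coal=7 leather=5
After 4 (gather 5 coal): coal=12 leather=5
After 5 (consume 4 leather): coal=12 leather=1
After 6 (gather 4 wood): coal=12 leather=1 wood=4
After 7 (craft flask): coal=9 flask=3 leather=1 wood=4
After 8 (craft flask): coal=6 flask=6 leather=1 wood=4
After 9 (craft flask): coal=3 flask=9 leather=1 wood=4
After 10 (craft arrow): arrow=1 coal=3 flask=9 leather=1 wood=1
After 11 (craft flask): arrow=1 flask=12 leather=1 wood=1

Answer: no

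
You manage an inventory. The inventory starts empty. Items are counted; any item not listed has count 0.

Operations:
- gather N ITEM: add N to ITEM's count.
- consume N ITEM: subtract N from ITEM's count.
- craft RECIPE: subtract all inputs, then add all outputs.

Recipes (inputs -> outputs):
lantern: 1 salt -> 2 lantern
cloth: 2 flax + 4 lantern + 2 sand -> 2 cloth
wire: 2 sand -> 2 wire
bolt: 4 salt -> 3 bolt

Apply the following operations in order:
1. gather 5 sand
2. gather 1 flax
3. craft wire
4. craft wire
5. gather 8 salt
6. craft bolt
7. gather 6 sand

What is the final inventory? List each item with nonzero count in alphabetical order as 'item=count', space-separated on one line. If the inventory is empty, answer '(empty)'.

After 1 (gather 5 sand): sand=5
After 2 (gather 1 flax): flax=1 sand=5
After 3 (craft wire): flax=1 sand=3 wire=2
After 4 (craft wire): flax=1 sand=1 wire=4
After 5 (gather 8 salt): flax=1 salt=8 sand=1 wire=4
After 6 (craft bolt): bolt=3 flax=1 salt=4 sand=1 wire=4
After 7 (gather 6 sand): bolt=3 flax=1 salt=4 sand=7 wire=4

Answer: bolt=3 flax=1 salt=4 sand=7 wire=4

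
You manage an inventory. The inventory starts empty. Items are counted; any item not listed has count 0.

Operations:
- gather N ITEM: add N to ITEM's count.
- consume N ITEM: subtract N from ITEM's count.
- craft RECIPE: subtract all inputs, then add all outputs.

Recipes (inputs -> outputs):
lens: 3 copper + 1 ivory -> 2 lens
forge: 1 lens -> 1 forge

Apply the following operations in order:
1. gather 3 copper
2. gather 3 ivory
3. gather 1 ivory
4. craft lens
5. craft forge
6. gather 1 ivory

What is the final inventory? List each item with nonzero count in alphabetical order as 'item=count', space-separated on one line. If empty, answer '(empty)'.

Answer: forge=1 ivory=4 lens=1

Derivation:
After 1 (gather 3 copper): copper=3
After 2 (gather 3 ivory): copper=3 ivory=3
After 3 (gather 1 ivory): copper=3 ivory=4
After 4 (craft lens): ivory=3 lens=2
After 5 (craft forge): forge=1 ivory=3 lens=1
After 6 (gather 1 ivory): forge=1 ivory=4 lens=1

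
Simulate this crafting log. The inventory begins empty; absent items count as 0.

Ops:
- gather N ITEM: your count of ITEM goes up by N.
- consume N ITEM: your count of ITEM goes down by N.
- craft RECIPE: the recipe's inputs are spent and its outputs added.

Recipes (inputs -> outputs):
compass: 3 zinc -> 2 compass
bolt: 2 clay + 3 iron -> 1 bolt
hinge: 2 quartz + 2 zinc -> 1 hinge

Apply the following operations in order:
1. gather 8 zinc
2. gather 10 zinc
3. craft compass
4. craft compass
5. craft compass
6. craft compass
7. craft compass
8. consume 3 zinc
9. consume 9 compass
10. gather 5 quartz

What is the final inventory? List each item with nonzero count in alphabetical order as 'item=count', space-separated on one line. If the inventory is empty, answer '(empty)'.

Answer: compass=1 quartz=5

Derivation:
After 1 (gather 8 zinc): zinc=8
After 2 (gather 10 zinc): zinc=18
After 3 (craft compass): compass=2 zinc=15
After 4 (craft compass): compass=4 zinc=12
After 5 (craft compass): compass=6 zinc=9
After 6 (craft compass): compass=8 zinc=6
After 7 (craft compass): compass=10 zinc=3
After 8 (consume 3 zinc): compass=10
After 9 (consume 9 compass): compass=1
After 10 (gather 5 quartz): compass=1 quartz=5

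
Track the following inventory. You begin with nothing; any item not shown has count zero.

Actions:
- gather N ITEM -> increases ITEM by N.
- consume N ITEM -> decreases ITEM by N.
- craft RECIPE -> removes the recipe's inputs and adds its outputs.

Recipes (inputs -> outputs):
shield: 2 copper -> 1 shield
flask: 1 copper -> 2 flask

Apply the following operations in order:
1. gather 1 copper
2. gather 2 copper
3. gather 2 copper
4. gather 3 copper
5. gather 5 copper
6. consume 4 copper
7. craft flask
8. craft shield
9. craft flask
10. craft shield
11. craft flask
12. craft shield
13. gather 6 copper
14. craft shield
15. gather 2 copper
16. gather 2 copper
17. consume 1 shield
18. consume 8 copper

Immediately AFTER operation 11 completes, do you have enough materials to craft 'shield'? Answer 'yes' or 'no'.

After 1 (gather 1 copper): copper=1
After 2 (gather 2 copper): copper=3
After 3 (gather 2 copper): copper=5
After 4 (gather 3 copper): copper=8
After 5 (gather 5 copper): copper=13
After 6 (consume 4 copper): copper=9
After 7 (craft flask): copper=8 flask=2
After 8 (craft shield): copper=6 flask=2 shield=1
After 9 (craft flask): copper=5 flask=4 shield=1
After 10 (craft shield): copper=3 flask=4 shield=2
After 11 (craft flask): copper=2 flask=6 shield=2

Answer: yes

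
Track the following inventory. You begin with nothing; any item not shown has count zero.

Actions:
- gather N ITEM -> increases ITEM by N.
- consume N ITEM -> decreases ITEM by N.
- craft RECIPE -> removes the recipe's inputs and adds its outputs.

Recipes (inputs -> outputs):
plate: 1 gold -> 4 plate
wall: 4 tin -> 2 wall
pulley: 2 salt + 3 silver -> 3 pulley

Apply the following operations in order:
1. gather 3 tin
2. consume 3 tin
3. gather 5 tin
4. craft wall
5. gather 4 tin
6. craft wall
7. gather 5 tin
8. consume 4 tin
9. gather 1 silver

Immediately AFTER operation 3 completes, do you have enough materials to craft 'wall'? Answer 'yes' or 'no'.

After 1 (gather 3 tin): tin=3
After 2 (consume 3 tin): (empty)
After 3 (gather 5 tin): tin=5

Answer: yes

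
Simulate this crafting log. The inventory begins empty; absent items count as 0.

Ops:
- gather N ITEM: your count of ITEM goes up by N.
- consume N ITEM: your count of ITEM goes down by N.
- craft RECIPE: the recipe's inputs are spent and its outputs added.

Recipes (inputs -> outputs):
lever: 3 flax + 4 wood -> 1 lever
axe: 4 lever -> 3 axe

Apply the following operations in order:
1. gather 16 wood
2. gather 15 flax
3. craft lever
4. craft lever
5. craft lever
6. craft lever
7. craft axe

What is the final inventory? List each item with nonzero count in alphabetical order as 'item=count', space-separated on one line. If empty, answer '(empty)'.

After 1 (gather 16 wood): wood=16
After 2 (gather 15 flax): flax=15 wood=16
After 3 (craft lever): flax=12 lever=1 wood=12
After 4 (craft lever): flax=9 lever=2 wood=8
After 5 (craft lever): flax=6 lever=3 wood=4
After 6 (craft lever): flax=3 lever=4
After 7 (craft axe): axe=3 flax=3

Answer: axe=3 flax=3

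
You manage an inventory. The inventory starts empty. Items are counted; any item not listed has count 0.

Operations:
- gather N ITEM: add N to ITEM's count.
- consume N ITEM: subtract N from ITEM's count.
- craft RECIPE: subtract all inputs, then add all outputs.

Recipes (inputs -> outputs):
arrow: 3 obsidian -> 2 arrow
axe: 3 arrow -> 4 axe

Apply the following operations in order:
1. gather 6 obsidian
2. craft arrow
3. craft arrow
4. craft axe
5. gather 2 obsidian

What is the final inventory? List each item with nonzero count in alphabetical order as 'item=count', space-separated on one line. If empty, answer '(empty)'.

After 1 (gather 6 obsidian): obsidian=6
After 2 (craft arrow): arrow=2 obsidian=3
After 3 (craft arrow): arrow=4
After 4 (craft axe): arrow=1 axe=4
After 5 (gather 2 obsidian): arrow=1 axe=4 obsidian=2

Answer: arrow=1 axe=4 obsidian=2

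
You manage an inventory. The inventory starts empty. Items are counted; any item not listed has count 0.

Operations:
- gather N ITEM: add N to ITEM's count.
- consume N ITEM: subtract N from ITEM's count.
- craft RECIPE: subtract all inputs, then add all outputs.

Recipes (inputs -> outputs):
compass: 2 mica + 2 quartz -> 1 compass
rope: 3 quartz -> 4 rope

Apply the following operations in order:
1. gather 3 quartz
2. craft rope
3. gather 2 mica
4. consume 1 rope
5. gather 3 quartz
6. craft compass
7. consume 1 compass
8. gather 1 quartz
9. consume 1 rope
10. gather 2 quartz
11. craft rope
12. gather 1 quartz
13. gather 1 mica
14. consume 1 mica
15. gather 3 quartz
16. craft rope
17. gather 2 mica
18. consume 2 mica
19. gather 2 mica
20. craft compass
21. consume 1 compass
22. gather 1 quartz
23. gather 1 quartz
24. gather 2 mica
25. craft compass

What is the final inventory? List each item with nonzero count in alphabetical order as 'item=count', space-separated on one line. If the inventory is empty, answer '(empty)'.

After 1 (gather 3 quartz): quartz=3
After 2 (craft rope): rope=4
After 3 (gather 2 mica): mica=2 rope=4
After 4 (consume 1 rope): mica=2 rope=3
After 5 (gather 3 quartz): mica=2 quartz=3 rope=3
After 6 (craft compass): compass=1 quartz=1 rope=3
After 7 (consume 1 compass): quartz=1 rope=3
After 8 (gather 1 quartz): quartz=2 rope=3
After 9 (consume 1 rope): quartz=2 rope=2
After 10 (gather 2 quartz): quartz=4 rope=2
After 11 (craft rope): quartz=1 rope=6
After 12 (gather 1 quartz): quartz=2 rope=6
After 13 (gather 1 mica): mica=1 quartz=2 rope=6
After 14 (consume 1 mica): quartz=2 rope=6
After 15 (gather 3 quartz): quartz=5 rope=6
After 16 (craft rope): quartz=2 rope=10
After 17 (gather 2 mica): mica=2 quartz=2 rope=10
After 18 (consume 2 mica): quartz=2 rope=10
After 19 (gather 2 mica): mica=2 quartz=2 rope=10
After 20 (craft compass): compass=1 rope=10
After 21 (consume 1 compass): rope=10
After 22 (gather 1 quartz): quartz=1 rope=10
After 23 (gather 1 quartz): quartz=2 rope=10
After 24 (gather 2 mica): mica=2 quartz=2 rope=10
After 25 (craft compass): compass=1 rope=10

Answer: compass=1 rope=10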